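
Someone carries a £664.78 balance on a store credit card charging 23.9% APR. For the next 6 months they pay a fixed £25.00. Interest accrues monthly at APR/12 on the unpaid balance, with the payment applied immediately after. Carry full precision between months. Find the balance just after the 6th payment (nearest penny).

£590.61

Monthly rate r = 23.9%/12 = 1.99167% = 0.0199167.
Each month: B ← B·(1+r) − £25.00.
Month 1: interest £13.24; balance after payment £653.02.
Month 2: interest £13.01; balance after payment £641.03.
Month 3: interest £12.77; balance after payment £628.79.
Month 4: interest £12.52; balance after payment £616.32.
Month 5: interest £12.27; balance after payment £603.59.
Month 6: interest £12.02; balance after payment £590.61.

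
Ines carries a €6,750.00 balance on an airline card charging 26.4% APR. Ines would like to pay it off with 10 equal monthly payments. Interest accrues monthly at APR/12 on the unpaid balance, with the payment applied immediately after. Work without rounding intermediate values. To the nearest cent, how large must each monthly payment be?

€759.34

Monthly rate r = 26.4%/12 = 2.2% = 0.022.
Level-payment amortization: P = B₀·r / (1 − (1+r)^(−n)) = 6750.00·0.022 / (1 − 1.022^(−10)).
Denominator 1 − (1+r)^(−10) = 0.195564844.
P = 148.5 / 0.195564844 ≈ 759.34.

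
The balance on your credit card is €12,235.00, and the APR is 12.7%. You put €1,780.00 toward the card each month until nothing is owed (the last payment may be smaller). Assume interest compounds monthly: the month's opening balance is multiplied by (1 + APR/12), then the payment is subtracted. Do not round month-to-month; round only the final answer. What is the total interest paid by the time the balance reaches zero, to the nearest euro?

€536

Monthly rate r = 12.7%/12 = 1.05833% = 0.0105833.
Payoff takes n = ⌈−ln(1 − rB₀/P)/ln(1+r)⌉ = ⌈7.174⌉ = 8 payments; the last is €311.30.
Total paid = 7·€1,780.00 + €311.30 = €12,771.30.
Total interest = total paid − principal = €12,771.30 − €12,235.00 = €536.30.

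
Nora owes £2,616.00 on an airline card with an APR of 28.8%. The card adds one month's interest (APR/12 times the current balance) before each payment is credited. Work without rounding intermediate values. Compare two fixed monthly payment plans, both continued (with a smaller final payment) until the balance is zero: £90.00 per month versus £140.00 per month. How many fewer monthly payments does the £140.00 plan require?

25 fewer payments

Monthly rate r = 28.8%/12 = 2.4% = 0.024.
At £90.00/mo: n = ⌈−ln(1 − rB₀/P)/ln(1+r)⌉ = 51 payments (last £38.89); total interest = total paid − £2,616.00 = £1,922.89.
At £140.00/mo: 26 payments (last £12.67); total interest £896.67.
Payments saved = 51 − 26 = 25.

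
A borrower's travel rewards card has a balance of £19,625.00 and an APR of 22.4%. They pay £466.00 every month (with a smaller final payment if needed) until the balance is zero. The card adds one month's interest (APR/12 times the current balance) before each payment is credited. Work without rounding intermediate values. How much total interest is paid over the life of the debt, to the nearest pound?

Monthly rate r = 22.4%/12 = 1.86667% = 0.0186667.
Payoff takes n = ⌈−ln(1 − rB₀/P)/ln(1+r)⌉ = ⌈83.395⌉ = 84 payments; the last is £185.07.
Total paid = 83·£466.00 + £185.07 = £38,863.07.
Total interest = total paid − principal = £38,863.07 − £19,625.00 = £19,238.07.

£19,238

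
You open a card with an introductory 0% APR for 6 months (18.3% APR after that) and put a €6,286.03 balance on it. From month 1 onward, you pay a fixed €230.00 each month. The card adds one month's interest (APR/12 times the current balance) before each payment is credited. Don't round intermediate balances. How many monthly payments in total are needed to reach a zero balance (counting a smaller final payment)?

Promo months 1–6 at r₀ = 0%/12 = 0; months 7+ at r₁ = 18.3%/12 = 0.01525.
After month 6 (no interest yet): B = €6,286.03 − 6·€230.00 = €4,906.03.
Then at r₁ with €230.00/mo: n₂ = −ln(1 − r₁·B/P)/ln(1+r₁) ≈ 26.00 → 26 more payments.

32 months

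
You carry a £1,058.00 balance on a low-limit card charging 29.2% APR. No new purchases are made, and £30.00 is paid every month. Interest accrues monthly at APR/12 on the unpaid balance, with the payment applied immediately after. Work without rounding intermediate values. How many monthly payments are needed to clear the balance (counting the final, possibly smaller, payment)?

Monthly rate r = 29.2%/12 = 2.43333% = 0.0243333.
Recurrence: B ← B·(1+r) − £30.00.
Month 1: interest £25.74; balance after payment £1,053.74.
Month 2: interest £25.64; balance after payment £1,049.39.
Closed form: n = −ln(1 − rB₀/P)/ln(1+r) = −ln(0.14184)/ln(1.02433) ≈ 81.234, so the balance reaches zero during payment 82.

82 payments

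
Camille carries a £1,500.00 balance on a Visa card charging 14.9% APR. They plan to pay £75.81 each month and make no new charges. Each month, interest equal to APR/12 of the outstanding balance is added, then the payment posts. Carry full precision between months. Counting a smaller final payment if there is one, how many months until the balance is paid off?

Monthly rate r = 14.9%/12 = 1.24167% = 0.0124167.
Recurrence: B ← B·(1+r) − £75.81.
Month 1: interest £18.62; balance after payment £1,442.82.
Month 2: interest £17.91; balance after payment £1,384.92.
Closed form: n = −ln(1 − rB₀/P)/ln(1+r) = −ln(0.75432)/ln(1.01242) ≈ 22.847, so the balance reaches zero during payment 23.

23 payments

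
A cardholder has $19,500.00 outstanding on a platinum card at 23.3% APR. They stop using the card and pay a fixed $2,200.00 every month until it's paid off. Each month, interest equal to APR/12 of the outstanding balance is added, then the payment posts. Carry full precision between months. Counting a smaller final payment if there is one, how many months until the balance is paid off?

10 months

Monthly rate r = 23.3%/12 = 1.94167% = 0.0194167.
Recurrence: B ← B·(1+r) − $2,200.00.
Month 1: interest $378.63; balance after payment $17,678.62.
Month 2: interest $343.26; balance after payment $15,821.88.
Closed form: n = −ln(1 − rB₀/P)/ln(1+r) = −ln(0.8279)/ln(1.01942) ≈ 9.821, so the balance reaches zero during payment 10.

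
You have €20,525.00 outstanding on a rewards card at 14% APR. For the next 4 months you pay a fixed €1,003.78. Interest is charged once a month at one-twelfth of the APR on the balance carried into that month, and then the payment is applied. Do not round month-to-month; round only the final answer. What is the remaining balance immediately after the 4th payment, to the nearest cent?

€17,413.79

Monthly rate r = 14%/12 = 1.16667% = 0.0116667.
Each month: B ← B·(1+r) − €1,003.78.
Month 1: interest €239.46; balance after payment €19,760.68.
Month 2: interest €230.54; balance after payment €18,987.44.
Month 3: interest €221.52; balance after payment €18,205.18.
Month 4: interest €212.39; balance after payment €17,413.79.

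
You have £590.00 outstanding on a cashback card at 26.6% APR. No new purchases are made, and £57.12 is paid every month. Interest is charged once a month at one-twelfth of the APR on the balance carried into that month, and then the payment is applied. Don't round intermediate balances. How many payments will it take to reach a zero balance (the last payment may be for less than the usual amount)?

Monthly rate r = 26.6%/12 = 2.21667% = 0.0221667.
Recurrence: B ← B·(1+r) − £57.12.
Month 1: interest £13.08; balance after payment £545.96.
Month 2: interest £12.10; balance after payment £500.94.
Closed form: n = −ln(1 − rB₀/P)/ln(1+r) = −ln(0.77104)/ln(1.02217) ≈ 11.860, so the balance reaches zero during payment 12.

12 payments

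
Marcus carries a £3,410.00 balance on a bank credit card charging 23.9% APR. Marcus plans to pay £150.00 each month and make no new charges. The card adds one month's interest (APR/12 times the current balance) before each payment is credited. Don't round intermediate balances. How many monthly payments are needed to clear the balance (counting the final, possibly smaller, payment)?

31 months

Monthly rate r = 23.9%/12 = 1.99167% = 0.0199167.
Recurrence: B ← B·(1+r) − £150.00.
Month 1: interest £67.92; balance after payment £3,327.92.
Month 2: interest £66.28; balance after payment £3,244.20.
Closed form: n = −ln(1 − rB₀/P)/ln(1+r) = −ln(0.54723)/ln(1.01992) ≈ 30.571, so the balance reaches zero during payment 31.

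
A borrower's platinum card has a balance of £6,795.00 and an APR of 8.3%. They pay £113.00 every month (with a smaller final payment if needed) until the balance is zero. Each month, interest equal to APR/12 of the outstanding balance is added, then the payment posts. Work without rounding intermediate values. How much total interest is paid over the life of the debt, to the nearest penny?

£2,020.17

Monthly rate r = 8.3%/12 = 0.691667% = 0.00691667.
Payoff takes n = ⌈−ln(1 − rB₀/P)/ln(1+r)⌉ = ⌈78.010⌉ = 79 payments; the last is £1.17.
Total paid = 78·£113.00 + £1.17 = £8,815.17.
Total interest = total paid − principal = £8,815.17 − £6,795.00 = £2,020.17.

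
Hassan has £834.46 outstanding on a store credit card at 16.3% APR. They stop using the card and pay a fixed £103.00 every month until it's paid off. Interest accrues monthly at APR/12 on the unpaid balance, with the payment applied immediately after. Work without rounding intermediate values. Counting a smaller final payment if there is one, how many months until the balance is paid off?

Monthly rate r = 16.3%/12 = 1.35833% = 0.0135833.
Recurrence: B ← B·(1+r) − £103.00.
Month 1: interest £11.33; balance after payment £742.79.
Month 2: interest £10.09; balance after payment £649.88.
Closed form: n = −ln(1 − rB₀/P)/ln(1+r) = −ln(0.88995)/ln(1.01358) ≈ 8.641, so the balance reaches zero during payment 9.

9 months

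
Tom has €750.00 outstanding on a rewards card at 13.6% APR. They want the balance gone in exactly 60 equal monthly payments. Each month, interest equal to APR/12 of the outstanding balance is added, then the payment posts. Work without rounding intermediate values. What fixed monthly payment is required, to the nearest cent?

Monthly rate r = 13.6%/12 = 1.13333% = 0.0113333.
Level-payment amortization: P = B₀·r / (1 − (1+r)^(−n)) = 750.00·0.0113333 / (1 − 1.01133^(−60)).
Denominator 1 − (1+r)^(−60) = 0.491441759.
P = 8.5 / 0.491441759 ≈ 17.30.

€17.30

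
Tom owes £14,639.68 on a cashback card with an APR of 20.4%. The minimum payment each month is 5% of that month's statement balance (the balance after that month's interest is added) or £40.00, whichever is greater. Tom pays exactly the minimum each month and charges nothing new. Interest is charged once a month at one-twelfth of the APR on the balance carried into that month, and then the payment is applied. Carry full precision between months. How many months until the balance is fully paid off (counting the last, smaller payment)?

110 months

Monthly rate r = 20.4%/12 = 1.7% = 0.017.
While 5% of the post-interest balance exceeds £40.00, each month B ← (B·(1+r))·(1 − 0.05), i.e. B shrinks by the factor (1+r)·0.95 = 0.96615.
This holds for months 1–85. Entering month 86 the balance is £784.01; 5% of the post-interest balance is now below £40.00, so the flat £40.00 minimum applies from here.
From month 86 a fixed £40.00 at rate r clears £784.01 in 25 more payments. Total: 85 + 25 = 110 months.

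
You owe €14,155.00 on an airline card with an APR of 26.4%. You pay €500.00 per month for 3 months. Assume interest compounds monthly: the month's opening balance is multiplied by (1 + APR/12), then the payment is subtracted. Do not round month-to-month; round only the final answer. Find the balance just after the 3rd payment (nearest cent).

€13,576.69

Monthly rate r = 26.4%/12 = 2.2% = 0.022.
Each month: B ← B·(1+r) − €500.00.
Month 1: interest €311.41; balance after payment €13,966.41.
Month 2: interest €307.26; balance after payment €13,773.67.
Month 3: interest €303.02; balance after payment €13,576.69.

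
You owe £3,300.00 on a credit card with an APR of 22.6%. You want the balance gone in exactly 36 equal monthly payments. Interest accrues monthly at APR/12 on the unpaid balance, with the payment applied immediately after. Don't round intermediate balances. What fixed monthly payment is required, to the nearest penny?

Monthly rate r = 22.6%/12 = 1.88333% = 0.0188333.
Level-payment amortization: P = B₀·r / (1 − (1+r)^(−n)) = 3300.00·0.0188333 / (1 − 1.01883^(−36)).
Denominator 1 − (1+r)^(−36) = 0.489157801.
P = 62.15 / 0.489157801 ≈ 127.06.

£127.06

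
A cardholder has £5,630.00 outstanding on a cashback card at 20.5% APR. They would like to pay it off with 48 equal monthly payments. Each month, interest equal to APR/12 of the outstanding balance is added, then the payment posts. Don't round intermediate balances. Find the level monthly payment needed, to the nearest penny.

Monthly rate r = 20.5%/12 = 1.70833% = 0.0170833.
Level-payment amortization: P = B₀·r / (1 − (1+r)^(−n)) = 5630.00·0.0170833 / (1 − 1.01708^(−48)).
Denominator 1 − (1+r)^(−48) = 0.556507592.
P = 96.1792 / 0.556507592 ≈ 172.83.

£172.83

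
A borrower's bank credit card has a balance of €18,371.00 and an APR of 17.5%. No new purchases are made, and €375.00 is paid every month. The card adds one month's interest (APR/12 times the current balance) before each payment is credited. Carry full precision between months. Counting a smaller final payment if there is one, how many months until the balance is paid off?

87 payments

Monthly rate r = 17.5%/12 = 1.45833% = 0.0145833.
Recurrence: B ← B·(1+r) − €375.00.
Month 1: interest €267.91; balance after payment €18,263.91.
Month 2: interest €266.35; balance after payment €18,155.26.
Closed form: n = −ln(1 − rB₀/P)/ln(1+r) = −ln(0.28557)/ln(1.01458) ≈ 86.563, so the balance reaches zero during payment 87.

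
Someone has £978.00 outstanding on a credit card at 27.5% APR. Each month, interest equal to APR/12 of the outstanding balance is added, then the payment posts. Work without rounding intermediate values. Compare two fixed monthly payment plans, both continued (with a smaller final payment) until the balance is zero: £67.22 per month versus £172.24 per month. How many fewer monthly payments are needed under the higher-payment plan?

Monthly rate r = 27.5%/12 = 2.29167% = 0.0229167.
At £67.22/mo: n = ⌈−ln(1 − rB₀/P)/ln(1+r)⌉ = 18 payments (last £60.62); total interest = total paid − £978.00 = £225.36.
At £172.24/mo: 7 payments (last £26.53); total interest £81.97.
Payments saved = 18 − 7 = 11.

11 fewer payments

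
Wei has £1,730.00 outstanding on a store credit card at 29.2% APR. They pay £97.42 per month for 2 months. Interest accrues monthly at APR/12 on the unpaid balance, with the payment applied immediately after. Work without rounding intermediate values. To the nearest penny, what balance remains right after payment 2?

Monthly rate r = 29.2%/12 = 2.43333% = 0.0243333.
Each month: B ← B·(1+r) − £97.42.
Month 1: interest £42.10; balance after payment £1,674.68.
Month 2: interest £40.75; balance after payment £1,618.01.

£1,618.01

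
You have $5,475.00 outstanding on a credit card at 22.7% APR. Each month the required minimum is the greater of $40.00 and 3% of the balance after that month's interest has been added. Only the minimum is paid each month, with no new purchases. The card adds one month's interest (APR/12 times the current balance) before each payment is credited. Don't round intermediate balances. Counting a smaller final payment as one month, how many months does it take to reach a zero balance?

Monthly rate r = 22.7%/12 = 1.89167% = 0.0189167.
While 3% of the post-interest balance exceeds $40.00, each month B ← (B·(1+r))·(1 − 0.03), i.e. B shrinks by the factor (1+r)·0.97 = 0.98835.
This holds for months 1–123. Entering month 124 the balance is $1,295.28; 3% of the post-interest balance is now below $40.00, so the flat $40.00 minimum applies from here.
From month 124 a fixed $40.00 at rate r clears $1,295.28 in 51 more payments. Total: 123 + 51 = 174 months.

174 months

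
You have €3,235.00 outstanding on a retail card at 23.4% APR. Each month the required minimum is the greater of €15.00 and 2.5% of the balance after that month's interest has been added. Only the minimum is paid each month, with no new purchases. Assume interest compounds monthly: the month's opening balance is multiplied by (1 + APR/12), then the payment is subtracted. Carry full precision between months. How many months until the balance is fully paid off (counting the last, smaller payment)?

Monthly rate r = 23.4%/12 = 1.95% = 0.0195.
While 2.5% of the post-interest balance exceeds €15.00, each month B ← (B·(1+r))·(1 − 0.025), i.e. B shrinks by the factor (1+r)·0.975 = 0.99401.
This holds for months 1–284. Entering month 285 the balance is €587.70; 2.5% of the post-interest balance is now below €15.00, so the flat €15.00 minimum applies from here.
From month 285 a fixed €15.00 at rate r clears €587.70 in 75 more payments. Total: 284 + 75 = 359 months.

359 months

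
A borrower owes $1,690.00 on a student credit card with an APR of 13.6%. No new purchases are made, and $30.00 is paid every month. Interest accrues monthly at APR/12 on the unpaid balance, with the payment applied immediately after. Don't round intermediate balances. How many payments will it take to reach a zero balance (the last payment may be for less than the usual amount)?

Monthly rate r = 13.6%/12 = 1.13333% = 0.0113333.
Recurrence: B ← B·(1+r) − $30.00.
Month 1: interest $19.15; balance after payment $1,679.15.
Month 2: interest $19.03; balance after payment $1,668.18.
Closed form: n = −ln(1 − rB₀/P)/ln(1+r) = −ln(0.36156)/ln(1.01133) ≈ 90.273, so the balance reaches zero during payment 91.

91 months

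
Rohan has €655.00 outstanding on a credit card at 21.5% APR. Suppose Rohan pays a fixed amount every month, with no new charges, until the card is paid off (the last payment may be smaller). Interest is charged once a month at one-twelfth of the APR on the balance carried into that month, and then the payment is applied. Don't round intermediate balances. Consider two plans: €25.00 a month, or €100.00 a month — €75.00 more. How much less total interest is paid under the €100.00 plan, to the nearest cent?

€189.31

Monthly rate r = 21.5%/12 = 1.79167% = 0.0179167.
At €25.00/mo: n = ⌈−ln(1 − rB₀/P)/ln(1+r)⌉ = 36 payments (last €17.29); total interest = total paid − €655.00 = €237.29.
At €100.00/mo: 8 payments (last €2.98); total interest €47.98.
Interest saved = €237.29 − €47.98 = €189.31.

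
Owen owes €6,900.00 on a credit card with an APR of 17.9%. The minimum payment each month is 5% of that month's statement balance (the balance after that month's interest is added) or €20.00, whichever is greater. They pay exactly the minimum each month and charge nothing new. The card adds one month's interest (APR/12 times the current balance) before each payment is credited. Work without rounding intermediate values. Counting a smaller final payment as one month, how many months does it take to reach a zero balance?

102 months

Monthly rate r = 17.9%/12 = 1.49167% = 0.0149167.
While 5% of the post-interest balance exceeds €20.00, each month B ← (B·(1+r))·(1 − 0.05), i.e. B shrinks by the factor (1+r)·0.95 = 0.96417.
This holds for months 1–79. Entering month 80 the balance is €386.38; 5% of the post-interest balance is now below €20.00, so the flat €20.00 minimum applies from here.
From month 80 a fixed €20.00 at rate r clears €386.38 in 23 more payments. Total: 79 + 23 = 102 months.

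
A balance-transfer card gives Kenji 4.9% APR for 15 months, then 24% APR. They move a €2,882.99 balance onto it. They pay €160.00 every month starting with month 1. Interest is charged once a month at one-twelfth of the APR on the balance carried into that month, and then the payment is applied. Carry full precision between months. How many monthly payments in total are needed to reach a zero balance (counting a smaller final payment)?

19 months

Promo months 1–15 at r₀ = 4.9%/12 = 0.00408333; months 16+ at r₁ = 24%/12 = 0.02.
After month 15: iterate B ← B·(1+r₀) − €160.00 for 15 months → €594.88.
Then at r₁ with €160.00/mo: n₂ = −ln(1 − r₁·B/P)/ln(1+r₁) ≈ 3.90 → 4 more payments.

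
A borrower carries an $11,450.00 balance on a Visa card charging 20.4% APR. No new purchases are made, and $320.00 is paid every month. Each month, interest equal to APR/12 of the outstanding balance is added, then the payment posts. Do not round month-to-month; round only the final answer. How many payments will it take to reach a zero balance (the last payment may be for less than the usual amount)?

Monthly rate r = 20.4%/12 = 1.7% = 0.017.
Recurrence: B ← B·(1+r) − $320.00.
Month 1: interest $194.65; balance after payment $11,324.65.
Month 2: interest $192.52; balance after payment $11,197.17.
Closed form: n = −ln(1 − rB₀/P)/ln(1+r) = −ln(0.39172)/ln(1.017) ≈ 55.597, so the balance reaches zero during payment 56.

56 months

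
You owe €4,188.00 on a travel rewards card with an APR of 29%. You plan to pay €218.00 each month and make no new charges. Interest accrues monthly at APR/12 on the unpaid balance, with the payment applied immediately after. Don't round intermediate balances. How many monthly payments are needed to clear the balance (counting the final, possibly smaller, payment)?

27 months

Monthly rate r = 29%/12 = 2.41667% = 0.0241667.
Recurrence: B ← B·(1+r) − €218.00.
Month 1: interest €101.21; balance after payment €4,071.21.
Month 2: interest €98.39; balance after payment €3,951.60.
Closed form: n = −ln(1 − rB₀/P)/ln(1+r) = −ln(0.53573)/ln(1.02417) ≈ 26.136, so the balance reaches zero during payment 27.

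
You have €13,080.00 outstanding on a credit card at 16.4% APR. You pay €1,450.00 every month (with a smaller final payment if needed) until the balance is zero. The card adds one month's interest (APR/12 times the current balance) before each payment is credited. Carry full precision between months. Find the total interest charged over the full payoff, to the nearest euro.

Monthly rate r = 16.4%/12 = 1.36667% = 0.0136667.
Payoff takes n = ⌈−ln(1 − rB₀/P)/ln(1+r)⌉ = ⌈9.693⌉ = 10 payments; the last is €1,006.60.
Total paid = 9·€1,450.00 + €1,006.60 = €14,056.60.
Total interest = total paid − principal = €14,056.60 − €13,080.00 = €976.60.

€977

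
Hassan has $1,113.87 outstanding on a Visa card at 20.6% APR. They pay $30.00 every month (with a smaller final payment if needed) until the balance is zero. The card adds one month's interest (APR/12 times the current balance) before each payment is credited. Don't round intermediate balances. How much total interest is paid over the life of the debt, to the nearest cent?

Monthly rate r = 20.6%/12 = 1.71667% = 0.0171667.
Payoff takes n = ⌈−ln(1 − rB₀/P)/ln(1+r)⌉ = ⌈59.597⌉ = 60 payments; the last is $17.98.
Total paid = 59·$30.00 + $17.98 = $1,787.98.
Total interest = total paid − principal = $1,787.98 − $1,113.87 = $674.11.

$674.11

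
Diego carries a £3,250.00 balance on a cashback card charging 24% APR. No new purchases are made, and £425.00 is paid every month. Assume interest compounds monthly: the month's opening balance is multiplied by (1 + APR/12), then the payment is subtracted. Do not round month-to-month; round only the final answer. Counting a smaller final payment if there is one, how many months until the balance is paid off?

9 months

Monthly rate r = 24%/12 = 2% = 0.02.
Recurrence: B ← B·(1+r) − £425.00.
Month 1: interest £65.00; balance after payment £2,890.00.
Month 2: interest £57.80; balance after payment £2,522.80.
Closed form: n = −ln(1 − rB₀/P)/ln(1+r) = −ln(0.84706)/ln(1.02) ≈ 8.382, so the balance reaches zero during payment 9.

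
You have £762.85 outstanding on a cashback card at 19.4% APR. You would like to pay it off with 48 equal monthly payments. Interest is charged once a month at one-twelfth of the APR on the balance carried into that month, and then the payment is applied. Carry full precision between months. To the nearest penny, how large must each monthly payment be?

£22.97

Monthly rate r = 19.4%/12 = 1.61667% = 0.0161667.
Level-payment amortization: P = B₀·r / (1 − (1+r)^(−n)) = 762.85·0.0161667 / (1 − 1.01617^(−48)).
Denominator 1 − (1+r)^(−48) = 0.536891601.
P = 12.3327 / 0.536891601 ≈ 22.97.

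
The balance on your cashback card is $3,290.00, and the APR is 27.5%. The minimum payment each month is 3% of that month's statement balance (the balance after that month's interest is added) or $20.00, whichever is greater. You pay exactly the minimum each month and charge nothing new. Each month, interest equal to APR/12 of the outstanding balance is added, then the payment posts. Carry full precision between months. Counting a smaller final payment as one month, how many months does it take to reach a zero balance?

Monthly rate r = 27.5%/12 = 2.29167% = 0.0229167.
While 3% of the post-interest balance exceeds $20.00, each month B ← (B·(1+r))·(1 − 0.03), i.e. B shrinks by the factor (1+r)·0.97 = 0.99223.
This holds for months 1–208. Entering month 209 the balance is $649.37; 3% of the post-interest balance is now below $20.00, so the flat $20.00 minimum applies from here.
From month 209 a fixed $20.00 at rate r clears $649.37 in 61 more payments. Total: 208 + 61 = 269 months.

269 months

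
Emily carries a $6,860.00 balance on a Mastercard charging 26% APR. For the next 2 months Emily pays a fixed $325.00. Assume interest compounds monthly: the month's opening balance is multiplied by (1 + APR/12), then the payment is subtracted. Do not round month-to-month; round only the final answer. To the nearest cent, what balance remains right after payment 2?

Monthly rate r = 26%/12 = 2.16667% = 0.0216667.
Each month: B ← B·(1+r) − $325.00.
Month 1: interest $148.63; balance after payment $6,683.63.
Month 2: interest $144.81; balance after payment $6,503.45.

$6,503.45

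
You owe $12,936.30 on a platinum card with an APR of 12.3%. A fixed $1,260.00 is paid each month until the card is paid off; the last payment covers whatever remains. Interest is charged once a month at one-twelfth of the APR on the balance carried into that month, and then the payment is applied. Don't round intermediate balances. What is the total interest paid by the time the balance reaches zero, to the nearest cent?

$803.04

Monthly rate r = 12.3%/12 = 1.025% = 0.01025.
Payoff takes n = ⌈−ln(1 − rB₀/P)/ln(1+r)⌉ = ⌈10.904⌉ = 11 payments; the last is $1,139.34.
Total paid = 10·$1,260.00 + $1,139.34 = $13,739.34.
Total interest = total paid − principal = $13,739.34 − $12,936.30 = $803.04.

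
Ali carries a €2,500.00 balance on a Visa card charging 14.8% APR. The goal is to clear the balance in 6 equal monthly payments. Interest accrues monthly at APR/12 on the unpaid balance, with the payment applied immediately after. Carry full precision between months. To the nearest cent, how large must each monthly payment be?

Monthly rate r = 14.8%/12 = 1.23333% = 0.0123333.
Level-payment amortization: P = B₀·r / (1 − (1+r)^(−n)) = 2500.00·0.0123333 / (1 − 1.01233^(−6)).
Denominator 1 − (1+r)^(−6) = 0.0709078797.
P = 30.8333 / 0.0709078797 ≈ 434.84.

€434.84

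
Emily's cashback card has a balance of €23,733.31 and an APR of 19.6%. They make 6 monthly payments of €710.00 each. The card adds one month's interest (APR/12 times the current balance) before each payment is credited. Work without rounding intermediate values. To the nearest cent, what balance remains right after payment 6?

€21,718.46

Monthly rate r = 19.6%/12 = 1.63333% = 0.0163333.
Each month: B ← B·(1+r) − €710.00.
Month 1: interest €387.64; balance after payment €23,410.95.
Month 2: interest €382.38; balance after payment €23,083.33.
Month 3: interest €377.03; balance after payment €22,750.36.
Month 4: interest €371.59; balance after payment €22,411.95.
Month 5: interest €366.06; balance after payment €22,068.01.
Month 6: interest €360.44; balance after payment €21,718.46.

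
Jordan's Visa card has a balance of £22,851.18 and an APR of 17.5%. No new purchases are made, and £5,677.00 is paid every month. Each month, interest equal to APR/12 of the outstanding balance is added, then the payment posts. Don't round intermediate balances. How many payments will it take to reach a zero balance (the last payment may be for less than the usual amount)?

5 payments

Monthly rate r = 17.5%/12 = 1.45833% = 0.0145833.
Recurrence: B ← B·(1+r) − £5,677.00.
Month 1: interest £333.25; balance after payment £17,507.43.
Month 2: interest £255.32; balance after payment £12,085.74.
Month 3: interest £176.25; balance after payment £6,584.99.
Month 4: interest £96.03; balance after payment £1,004.02.
Month 5: interest £14.64; balance after payment £0.00.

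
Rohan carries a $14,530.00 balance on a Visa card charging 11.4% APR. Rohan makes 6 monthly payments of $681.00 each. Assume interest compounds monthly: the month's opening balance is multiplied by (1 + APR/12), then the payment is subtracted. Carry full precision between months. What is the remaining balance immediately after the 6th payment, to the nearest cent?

Monthly rate r = 11.4%/12 = 0.95% = 0.0095.
Each month: B ← B·(1+r) − $681.00.
Month 1: interest $138.03; balance after payment $13,987.03.
Month 2: interest $132.88; balance after payment $13,438.91.
Month 3: interest $127.67; balance after payment $12,885.58.
Month 4: interest $122.41; balance after payment $12,326.99.
Month 5: interest $117.11; balance after payment $11,763.10.
Month 6: interest $111.75; balance after payment $11,193.85.

$11,193.85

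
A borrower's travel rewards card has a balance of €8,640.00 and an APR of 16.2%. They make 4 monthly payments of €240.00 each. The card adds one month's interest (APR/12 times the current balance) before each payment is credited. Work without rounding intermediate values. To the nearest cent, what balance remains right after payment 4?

Monthly rate r = 16.2%/12 = 1.35% = 0.0135.
Each month: B ← B·(1+r) − €240.00.
Month 1: interest €116.64; balance after payment €8,516.64.
Month 2: interest €114.97; balance after payment €8,391.61.
Month 3: interest €113.29; balance after payment €8,264.90.
Month 4: interest €111.58; balance after payment €8,136.48.

€8,136.48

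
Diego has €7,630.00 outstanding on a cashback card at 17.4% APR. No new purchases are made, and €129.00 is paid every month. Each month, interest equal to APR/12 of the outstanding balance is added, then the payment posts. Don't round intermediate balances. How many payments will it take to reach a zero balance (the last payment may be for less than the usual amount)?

Monthly rate r = 17.4%/12 = 1.45% = 0.0145.
Recurrence: B ← B·(1+r) − €129.00.
Month 1: interest €110.63; balance after payment €7,611.64.
Month 2: interest €110.37; balance after payment €7,593.00.
Closed form: n = −ln(1 − rB₀/P)/ln(1+r) = −ln(0.14236)/ln(1.0145) ≈ 135.411, so the balance reaches zero during payment 136.

136 months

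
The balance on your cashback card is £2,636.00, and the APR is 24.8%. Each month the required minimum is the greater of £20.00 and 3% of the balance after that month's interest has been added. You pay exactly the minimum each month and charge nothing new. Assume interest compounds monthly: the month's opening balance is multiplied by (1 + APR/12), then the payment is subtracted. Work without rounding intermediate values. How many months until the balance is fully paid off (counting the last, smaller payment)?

195 months

Monthly rate r = 24.8%/12 = 2.06667% = 0.0206667.
While 3% of the post-interest balance exceeds £20.00, each month B ← (B·(1+r))·(1 − 0.03), i.e. B shrinks by the factor (1+r)·0.97 = 0.99005.
This holds for months 1–140. Entering month 141 the balance is £649.74; 3% of the post-interest balance is now below £20.00, so the flat £20.00 minimum applies from here.
From month 141 a fixed £20.00 at rate r clears £649.74 in 55 more payments. Total: 140 + 55 = 195 months.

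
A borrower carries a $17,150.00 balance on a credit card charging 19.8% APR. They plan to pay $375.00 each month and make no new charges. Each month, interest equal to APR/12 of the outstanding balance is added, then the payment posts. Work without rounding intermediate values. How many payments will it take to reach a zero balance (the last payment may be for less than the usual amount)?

Monthly rate r = 19.8%/12 = 1.65% = 0.0165.
Recurrence: B ← B·(1+r) − $375.00.
Month 1: interest $282.98; balance after payment $17,057.97.
Month 2: interest $281.46; balance after payment $16,964.43.
Closed form: n = −ln(1 − rB₀/P)/ln(1+r) = −ln(0.2454)/ln(1.0165) ≈ 85.844, so the balance reaches zero during payment 86.

86 months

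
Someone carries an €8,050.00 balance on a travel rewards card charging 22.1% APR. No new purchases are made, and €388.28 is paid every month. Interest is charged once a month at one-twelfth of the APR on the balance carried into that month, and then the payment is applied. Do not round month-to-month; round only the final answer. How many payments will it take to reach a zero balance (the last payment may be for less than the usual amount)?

27 payments

Monthly rate r = 22.1%/12 = 1.84167% = 0.0184167.
Recurrence: B ← B·(1+r) − €388.28.
Month 1: interest €148.25; balance after payment €7,809.97.
Month 2: interest €143.83; balance after payment €7,565.53.
Closed form: n = −ln(1 − rB₀/P)/ln(1+r) = −ln(0.61818)/ln(1.01842) ≈ 26.356, so the balance reaches zero during payment 27.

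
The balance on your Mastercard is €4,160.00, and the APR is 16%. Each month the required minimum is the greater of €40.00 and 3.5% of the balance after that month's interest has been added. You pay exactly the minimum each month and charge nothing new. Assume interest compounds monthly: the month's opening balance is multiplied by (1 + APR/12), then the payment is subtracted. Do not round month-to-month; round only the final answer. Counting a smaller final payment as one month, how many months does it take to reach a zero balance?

Monthly rate r = 16%/12 = 1.33333% = 0.0133333.
While 3.5% of the post-interest balance exceeds €40.00, each month B ← (B·(1+r))·(1 − 0.035), i.e. B shrinks by the factor (1+r)·0.965 = 0.97787.
This holds for months 1–59. Entering month 60 the balance is €1,110.69; 3.5% of the post-interest balance is now below €40.00, so the flat €40.00 minimum applies from here.
From month 60 a fixed €40.00 at rate r clears €1,110.69 in 35 more payments. Total: 59 + 35 = 94 months.

94 months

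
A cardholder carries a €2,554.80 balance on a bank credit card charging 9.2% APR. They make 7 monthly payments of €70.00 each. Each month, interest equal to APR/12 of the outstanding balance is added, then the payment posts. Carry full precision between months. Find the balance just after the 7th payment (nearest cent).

€2,193.69

Monthly rate r = 9.2%/12 = 0.766667% = 0.00766667.
Each month: B ← B·(1+r) − €70.00.
Month 1: interest €19.59; balance after payment €2,504.39.
Month 2: interest €19.20; balance after payment €2,453.59.
Month 3: interest €18.81; balance after payment €2,402.40.
Month 4: interest €18.42; balance after payment €2,350.82.
Month 5: interest €18.02; balance after payment €2,298.84.
Month 6: interest €17.62; balance after payment €2,246.46.
Month 7: interest €17.22; balance after payment €2,193.69.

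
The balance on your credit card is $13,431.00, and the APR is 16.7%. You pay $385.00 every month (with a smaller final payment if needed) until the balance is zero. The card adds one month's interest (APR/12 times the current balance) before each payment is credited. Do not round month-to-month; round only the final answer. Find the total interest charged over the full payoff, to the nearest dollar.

Monthly rate r = 16.7%/12 = 1.39167% = 0.0139167.
Payoff takes n = ⌈−ln(1 − rB₀/P)/ln(1+r)⌉ = ⌈48.083⌉ = 49 payments; the last is $32.28.
Total paid = 48·$385.00 + $32.28 = $18,512.28.
Total interest = total paid − principal = $18,512.28 − $13,431.00 = $5,081.28.

$5,081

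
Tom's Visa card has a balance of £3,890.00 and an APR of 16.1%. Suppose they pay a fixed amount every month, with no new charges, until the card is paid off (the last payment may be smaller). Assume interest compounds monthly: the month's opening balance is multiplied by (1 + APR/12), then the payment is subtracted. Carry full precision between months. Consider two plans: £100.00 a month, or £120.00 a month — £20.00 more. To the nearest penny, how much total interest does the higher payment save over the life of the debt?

Monthly rate r = 16.1%/12 = 1.34167% = 0.0134167.
At £100.00/mo: n = ⌈−ln(1 − rB₀/P)/ln(1+r)⌉ = 56 payments (last £37.24); total interest = total paid − £3,890.00 = £1,647.24.
At £120.00/mo: 43 payments (last £99.53); total interest £1,249.53.
Interest saved = £1,647.24 − £1,249.53 = £397.71.

£397.71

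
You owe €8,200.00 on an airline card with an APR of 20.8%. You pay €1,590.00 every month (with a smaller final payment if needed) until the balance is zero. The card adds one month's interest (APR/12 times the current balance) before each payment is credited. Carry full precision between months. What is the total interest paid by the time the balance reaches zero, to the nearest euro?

€468

Monthly rate r = 20.8%/12 = 1.73333% = 0.0173333.
Payoff takes n = ⌈−ln(1 − rB₀/P)/ln(1+r)⌉ = ⌈5.449⌉ = 6 payments; the last is €717.54.
Total paid = 5·€1,590.00 + €717.54 = €8,667.54.
Total interest = total paid − principal = €8,667.54 − €8,200.00 = €467.54.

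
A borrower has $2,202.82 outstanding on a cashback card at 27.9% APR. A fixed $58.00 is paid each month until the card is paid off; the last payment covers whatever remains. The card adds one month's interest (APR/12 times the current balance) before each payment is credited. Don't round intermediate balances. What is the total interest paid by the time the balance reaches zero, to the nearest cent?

Monthly rate r = 27.9%/12 = 2.325% = 0.02325.
Payoff takes n = ⌈−ln(1 − rB₀/P)/ln(1+r)⌉ = ⌈93.362⌉ = 94 payments; the last is $21.14.
Total paid = 93·$58.00 + $21.14 = $5,415.14.
Total interest = total paid − principal = $5,415.14 − $2,202.82 = $3,212.32.

$3,212.32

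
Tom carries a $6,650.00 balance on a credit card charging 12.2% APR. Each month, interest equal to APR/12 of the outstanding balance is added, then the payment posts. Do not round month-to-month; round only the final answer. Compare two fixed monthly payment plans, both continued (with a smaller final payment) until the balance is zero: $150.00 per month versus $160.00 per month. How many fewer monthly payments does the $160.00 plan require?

Monthly rate r = 12.2%/12 = 1.01667% = 0.0101667.
At $150.00/mo: n = ⌈−ln(1 − rB₀/P)/ln(1+r)⌉ = 60 payments (last $34.93); total interest = total paid − $6,650.00 = $2,234.93.
At $160.00/mo: 55 payments (last $46.18); total interest $2,036.18.
Payments saved = 60 − 55 = 5.

5 fewer payments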